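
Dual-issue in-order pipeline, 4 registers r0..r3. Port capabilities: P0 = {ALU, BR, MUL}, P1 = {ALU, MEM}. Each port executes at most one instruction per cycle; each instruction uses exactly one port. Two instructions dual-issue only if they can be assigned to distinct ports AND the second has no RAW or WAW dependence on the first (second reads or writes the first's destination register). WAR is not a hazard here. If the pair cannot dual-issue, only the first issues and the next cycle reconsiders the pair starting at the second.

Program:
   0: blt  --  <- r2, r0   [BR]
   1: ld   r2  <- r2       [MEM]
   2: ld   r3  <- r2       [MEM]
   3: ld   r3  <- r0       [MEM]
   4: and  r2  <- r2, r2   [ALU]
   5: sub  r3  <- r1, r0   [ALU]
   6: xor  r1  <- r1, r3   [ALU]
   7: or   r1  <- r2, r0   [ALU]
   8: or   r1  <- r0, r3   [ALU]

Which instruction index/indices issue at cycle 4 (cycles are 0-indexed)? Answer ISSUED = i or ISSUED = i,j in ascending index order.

ISSUED = 6

  cy0 -> i0/i1 (blt.BR ld.MEM) dual
  cy1 -> i2 (ld.MEM) no-port MEM/MEM
  cy2 -> i3/i4 (ld.MEM and.ALU) dual
  cy3 -> i5 (sub.ALU) RAW r3
  cy4 -> i6 (xor.ALU) WAW r1
  cy5 -> i7 (or.ALU) WAW r1
  cy6 -> i8 (or.ALU) tail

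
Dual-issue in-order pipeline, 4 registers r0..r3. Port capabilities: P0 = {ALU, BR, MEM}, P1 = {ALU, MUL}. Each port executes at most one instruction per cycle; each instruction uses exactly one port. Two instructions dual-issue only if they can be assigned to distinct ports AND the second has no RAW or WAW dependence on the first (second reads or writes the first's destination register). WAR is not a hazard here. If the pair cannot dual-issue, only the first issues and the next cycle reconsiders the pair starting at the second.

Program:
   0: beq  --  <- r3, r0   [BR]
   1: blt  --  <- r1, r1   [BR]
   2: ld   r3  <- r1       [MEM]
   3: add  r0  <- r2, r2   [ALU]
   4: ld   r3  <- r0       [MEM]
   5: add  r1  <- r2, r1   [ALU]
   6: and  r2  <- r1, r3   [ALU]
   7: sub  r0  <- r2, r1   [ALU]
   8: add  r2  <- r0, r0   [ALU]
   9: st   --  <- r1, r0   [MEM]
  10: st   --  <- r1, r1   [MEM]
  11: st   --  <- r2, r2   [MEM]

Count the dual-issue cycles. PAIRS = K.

PAIRS = 3

c0: i0 beq.BR  no-port BR/BR
c1: i1 blt.BR  no-port BR/MEM
c2: i2&i3 ld.MEM;add.ALU  2-wide
c3: i4&i5 ld.MEM;add.ALU  2-wide
c4: i6 and.ALU  RAW r2
c5: i7 sub.ALU  RAW r0
c6: i8&i9 add.ALU;st.MEM  2-wide
c7: i10 st.MEM  no-port MEM/MEM
c8: i11 st.MEM  tail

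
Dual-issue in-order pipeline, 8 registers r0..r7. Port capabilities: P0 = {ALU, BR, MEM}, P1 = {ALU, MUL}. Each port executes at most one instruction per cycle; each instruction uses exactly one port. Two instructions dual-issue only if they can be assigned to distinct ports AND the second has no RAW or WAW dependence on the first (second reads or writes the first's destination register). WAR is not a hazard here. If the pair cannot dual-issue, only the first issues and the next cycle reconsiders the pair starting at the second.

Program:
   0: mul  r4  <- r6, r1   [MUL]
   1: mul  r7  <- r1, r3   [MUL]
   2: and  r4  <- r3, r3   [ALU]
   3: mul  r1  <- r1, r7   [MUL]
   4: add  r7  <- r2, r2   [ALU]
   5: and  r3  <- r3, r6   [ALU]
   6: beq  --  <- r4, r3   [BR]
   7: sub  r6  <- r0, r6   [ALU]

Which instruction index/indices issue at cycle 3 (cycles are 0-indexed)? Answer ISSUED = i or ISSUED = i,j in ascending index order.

t=0 i0:mul ; no-port MUL/MUL
t=1 i1/i2:mul;and ; pair
t=2 i3/i4:mul;add ; pair
t=3 i5:and ; RAW r3
t=4 i6/i7:beq;sub ; pair

ISSUED = 5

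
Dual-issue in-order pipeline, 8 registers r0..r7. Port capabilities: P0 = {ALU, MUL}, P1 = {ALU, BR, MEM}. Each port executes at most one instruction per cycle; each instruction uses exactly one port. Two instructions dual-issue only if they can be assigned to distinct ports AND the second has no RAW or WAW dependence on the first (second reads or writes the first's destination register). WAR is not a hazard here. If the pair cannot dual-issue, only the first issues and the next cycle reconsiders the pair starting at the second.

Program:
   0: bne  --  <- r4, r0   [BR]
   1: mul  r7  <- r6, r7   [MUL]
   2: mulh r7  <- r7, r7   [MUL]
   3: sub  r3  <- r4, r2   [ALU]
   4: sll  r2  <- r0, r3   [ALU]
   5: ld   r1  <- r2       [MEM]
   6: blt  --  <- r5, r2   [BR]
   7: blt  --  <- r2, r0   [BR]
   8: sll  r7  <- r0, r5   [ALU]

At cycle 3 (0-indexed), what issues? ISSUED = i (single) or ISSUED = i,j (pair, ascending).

c0: i0/i1 bne+mul  dual
c1: i2/i3 mulh+sub  dual
c2: i4 sll  RAW r2
c3: i5 ld  no-port MEM/BR
c4: i6 blt  no-port BR/BR
c5: i7/i8 blt+sll  dual

ISSUED = 5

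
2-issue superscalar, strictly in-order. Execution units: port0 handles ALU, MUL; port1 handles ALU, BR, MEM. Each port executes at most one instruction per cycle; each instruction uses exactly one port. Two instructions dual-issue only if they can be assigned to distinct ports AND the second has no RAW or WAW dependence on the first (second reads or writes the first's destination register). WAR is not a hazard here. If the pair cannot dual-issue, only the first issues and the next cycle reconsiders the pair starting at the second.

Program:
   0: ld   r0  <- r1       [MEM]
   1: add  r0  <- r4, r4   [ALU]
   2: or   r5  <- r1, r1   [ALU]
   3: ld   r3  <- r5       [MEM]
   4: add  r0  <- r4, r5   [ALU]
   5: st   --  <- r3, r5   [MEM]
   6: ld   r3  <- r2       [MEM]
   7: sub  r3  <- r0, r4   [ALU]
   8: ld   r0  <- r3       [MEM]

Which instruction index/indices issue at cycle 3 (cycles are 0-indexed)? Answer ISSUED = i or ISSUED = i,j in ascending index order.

ISSUED = 5

  cy0 -> i0 (ld) WAW r0
  cy1 -> i1&i2 (add;or) pair
  cy2 -> i3&i4 (ld;add) pair
  cy3 -> i5 (st) no-port MEM/MEM
  cy4 -> i6 (ld) WAW r3
  cy5 -> i7 (sub) RAW r3
  cy6 -> i8 (ld) tail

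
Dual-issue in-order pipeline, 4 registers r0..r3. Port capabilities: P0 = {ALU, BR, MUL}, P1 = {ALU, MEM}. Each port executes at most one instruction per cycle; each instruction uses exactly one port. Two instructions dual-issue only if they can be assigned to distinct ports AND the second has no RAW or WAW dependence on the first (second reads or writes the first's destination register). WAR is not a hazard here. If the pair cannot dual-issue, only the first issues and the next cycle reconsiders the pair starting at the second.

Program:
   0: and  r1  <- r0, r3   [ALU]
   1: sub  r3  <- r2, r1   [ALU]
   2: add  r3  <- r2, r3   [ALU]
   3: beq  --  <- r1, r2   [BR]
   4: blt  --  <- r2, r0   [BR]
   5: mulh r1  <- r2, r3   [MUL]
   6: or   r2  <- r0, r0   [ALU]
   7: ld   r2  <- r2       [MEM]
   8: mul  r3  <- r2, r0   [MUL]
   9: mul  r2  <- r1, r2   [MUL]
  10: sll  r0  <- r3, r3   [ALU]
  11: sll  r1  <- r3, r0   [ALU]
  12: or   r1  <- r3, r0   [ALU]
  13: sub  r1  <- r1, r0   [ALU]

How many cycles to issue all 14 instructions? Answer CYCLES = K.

  cy0 -> i0 (and.ALU) RAW r1
  cy1 -> i1 (sub.ALU) RAW+WAW r3
  cy2 -> i2,i3 (add.ALU+beq.BR) dual
  cy3 -> i4 (blt.BR) no-port BR/MUL
  cy4 -> i5,i6 (mulh.MUL+or.ALU) dual
  cy5 -> i7 (ld.MEM) RAW r2
  cy6 -> i8 (mul.MUL) no-port MUL/MUL
  cy7 -> i9,i10 (mul.MUL+sll.ALU) dual
  cy8 -> i11 (sll.ALU) WAW r1
  cy9 -> i12 (or.ALU) RAW+WAW r1
  cy10 -> i13 (sub.ALU) tail

CYCLES = 11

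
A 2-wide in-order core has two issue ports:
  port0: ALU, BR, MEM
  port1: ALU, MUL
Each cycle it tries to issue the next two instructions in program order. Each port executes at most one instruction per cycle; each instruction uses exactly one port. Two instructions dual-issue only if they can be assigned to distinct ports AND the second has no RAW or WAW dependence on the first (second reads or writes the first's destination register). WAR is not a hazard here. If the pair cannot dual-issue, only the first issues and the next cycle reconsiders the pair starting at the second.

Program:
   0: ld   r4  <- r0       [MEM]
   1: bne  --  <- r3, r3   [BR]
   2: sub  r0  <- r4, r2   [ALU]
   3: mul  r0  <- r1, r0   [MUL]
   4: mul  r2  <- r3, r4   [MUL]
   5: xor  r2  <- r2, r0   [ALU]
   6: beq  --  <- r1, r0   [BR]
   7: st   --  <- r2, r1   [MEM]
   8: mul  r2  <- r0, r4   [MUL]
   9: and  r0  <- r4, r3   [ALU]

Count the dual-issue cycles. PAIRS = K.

PAIRS = 3

#0 head=0: ld.MEM i0 no-port MEM/BR
#1 head=1: bne.BR/sub.ALU i1,i2 dual
#2 head=3: mul.MUL i3 no-port MUL/MUL
#3 head=4: mul.MUL i4 RAW+WAW r2
#4 head=5: xor.ALU/beq.BR i5,i6 dual
#5 head=7: st.MEM/mul.MUL i7,i8 dual
#6 head=9: and.ALU i9 tail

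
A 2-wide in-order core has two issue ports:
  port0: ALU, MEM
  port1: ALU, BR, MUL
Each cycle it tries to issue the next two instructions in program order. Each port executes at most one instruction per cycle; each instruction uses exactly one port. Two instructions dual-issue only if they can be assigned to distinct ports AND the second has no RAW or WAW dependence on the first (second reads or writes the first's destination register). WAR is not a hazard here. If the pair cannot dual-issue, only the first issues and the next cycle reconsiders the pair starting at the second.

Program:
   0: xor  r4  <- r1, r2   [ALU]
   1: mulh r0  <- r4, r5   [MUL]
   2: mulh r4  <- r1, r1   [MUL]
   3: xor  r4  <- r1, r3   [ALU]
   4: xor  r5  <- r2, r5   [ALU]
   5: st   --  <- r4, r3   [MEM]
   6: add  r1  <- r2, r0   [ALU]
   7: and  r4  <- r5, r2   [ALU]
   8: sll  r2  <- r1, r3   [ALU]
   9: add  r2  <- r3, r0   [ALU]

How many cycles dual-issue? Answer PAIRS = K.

  cy0 -> i0 (xor) RAW r4
  cy1 -> i1 (mulh) no-port MUL/MUL
  cy2 -> i2 (mulh) WAW r4
  cy3 -> i3,i4 (xor/xor) pair
  cy4 -> i5,i6 (st/add) pair
  cy5 -> i7,i8 (and/sll) pair
  cy6 -> i9 (add) tail

PAIRS = 3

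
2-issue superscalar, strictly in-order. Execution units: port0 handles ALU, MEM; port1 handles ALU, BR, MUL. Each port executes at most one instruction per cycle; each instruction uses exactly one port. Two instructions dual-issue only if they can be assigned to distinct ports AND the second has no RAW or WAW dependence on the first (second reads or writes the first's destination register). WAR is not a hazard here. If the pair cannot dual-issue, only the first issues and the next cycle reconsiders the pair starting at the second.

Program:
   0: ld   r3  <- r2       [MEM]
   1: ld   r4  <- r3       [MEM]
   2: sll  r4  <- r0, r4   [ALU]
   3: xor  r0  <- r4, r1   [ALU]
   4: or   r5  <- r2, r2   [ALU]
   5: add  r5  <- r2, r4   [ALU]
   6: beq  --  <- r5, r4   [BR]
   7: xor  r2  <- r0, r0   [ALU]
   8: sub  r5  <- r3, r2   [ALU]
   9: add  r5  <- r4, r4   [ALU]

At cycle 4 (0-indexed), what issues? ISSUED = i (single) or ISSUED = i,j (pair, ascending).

ISSUED = 5

[0] i0  ld.MEM  -- no-port MEM/MEM
[1] i1  ld.MEM  -- RAW+WAW r4
[2] i2  sll.ALU  -- RAW r4
[3] i3&i4  xor.ALU or.ALU  -- 2-wide
[4] i5  add.ALU  -- RAW r5
[5] i6&i7  beq.BR xor.ALU  -- 2-wide
[6] i8  sub.ALU  -- WAW r5
[7] i9  add.ALU  -- tail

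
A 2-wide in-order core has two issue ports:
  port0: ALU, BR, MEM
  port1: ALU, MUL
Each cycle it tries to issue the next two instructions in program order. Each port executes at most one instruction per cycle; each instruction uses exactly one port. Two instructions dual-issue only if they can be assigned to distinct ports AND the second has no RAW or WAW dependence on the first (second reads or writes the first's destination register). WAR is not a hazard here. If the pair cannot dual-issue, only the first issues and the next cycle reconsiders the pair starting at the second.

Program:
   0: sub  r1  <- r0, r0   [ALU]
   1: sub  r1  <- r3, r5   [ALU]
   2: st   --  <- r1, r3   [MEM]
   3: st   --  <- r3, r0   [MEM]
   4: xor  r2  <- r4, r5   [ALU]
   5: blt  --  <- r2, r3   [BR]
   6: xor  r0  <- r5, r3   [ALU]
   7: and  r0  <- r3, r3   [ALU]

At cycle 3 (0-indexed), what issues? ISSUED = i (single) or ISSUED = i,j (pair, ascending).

[0] i0  sub.ALU  -- WAW r1
[1] i1  sub.ALU  -- RAW r1
[2] i2  st.MEM  -- no-port MEM/MEM
[3] i3+i4  st.MEM;xor.ALU  -- pair
[4] i5+i6  blt.BR;xor.ALU  -- pair
[5] i7  and.ALU  -- tail

ISSUED = 3,4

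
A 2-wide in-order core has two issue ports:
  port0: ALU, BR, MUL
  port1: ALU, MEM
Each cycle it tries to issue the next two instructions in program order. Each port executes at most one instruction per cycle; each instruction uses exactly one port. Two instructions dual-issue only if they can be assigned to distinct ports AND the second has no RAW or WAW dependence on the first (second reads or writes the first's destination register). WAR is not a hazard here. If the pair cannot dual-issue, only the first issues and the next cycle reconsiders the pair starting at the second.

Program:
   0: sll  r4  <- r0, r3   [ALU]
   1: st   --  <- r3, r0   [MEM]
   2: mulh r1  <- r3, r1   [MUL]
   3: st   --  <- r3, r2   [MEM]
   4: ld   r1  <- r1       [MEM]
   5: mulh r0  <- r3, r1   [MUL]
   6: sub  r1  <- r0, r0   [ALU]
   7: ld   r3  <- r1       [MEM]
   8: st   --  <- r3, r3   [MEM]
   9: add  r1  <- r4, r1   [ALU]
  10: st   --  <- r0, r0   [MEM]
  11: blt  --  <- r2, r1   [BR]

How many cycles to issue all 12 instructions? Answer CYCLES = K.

  cy0 -> i0+i1 (sll.ALU+st.MEM) 2-wide
  cy1 -> i2+i3 (mulh.MUL+st.MEM) 2-wide
  cy2 -> i4 (ld.MEM) RAW r1
  cy3 -> i5 (mulh.MUL) RAW r0
  cy4 -> i6 (sub.ALU) RAW r1
  cy5 -> i7 (ld.MEM) no-port MEM/MEM
  cy6 -> i8+i9 (st.MEM+add.ALU) 2-wide
  cy7 -> i10+i11 (st.MEM+blt.BR) 2-wide

CYCLES = 8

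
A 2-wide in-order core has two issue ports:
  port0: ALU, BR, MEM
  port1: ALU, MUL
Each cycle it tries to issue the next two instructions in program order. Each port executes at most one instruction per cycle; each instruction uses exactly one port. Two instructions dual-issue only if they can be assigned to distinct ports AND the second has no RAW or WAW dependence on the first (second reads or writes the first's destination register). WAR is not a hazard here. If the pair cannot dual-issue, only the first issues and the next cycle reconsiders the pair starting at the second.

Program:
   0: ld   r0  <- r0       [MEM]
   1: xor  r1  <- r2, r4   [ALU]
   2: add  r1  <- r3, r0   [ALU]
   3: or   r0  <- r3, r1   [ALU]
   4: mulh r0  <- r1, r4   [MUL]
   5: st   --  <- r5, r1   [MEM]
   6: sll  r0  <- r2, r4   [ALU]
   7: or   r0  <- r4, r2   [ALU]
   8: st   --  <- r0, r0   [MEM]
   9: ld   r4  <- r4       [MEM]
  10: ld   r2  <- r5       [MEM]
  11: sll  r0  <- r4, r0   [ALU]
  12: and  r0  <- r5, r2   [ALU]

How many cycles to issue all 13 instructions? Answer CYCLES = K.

[0] i0/i1  ld;xor  -- dual
[1] i2  add  -- RAW r1
[2] i3  or  -- WAW r0
[3] i4/i5  mulh;st  -- dual
[4] i6  sll  -- WAW r0
[5] i7  or  -- RAW r0
[6] i8  st  -- no-port MEM/MEM
[7] i9  ld  -- no-port MEM/MEM
[8] i10/i11  ld;sll  -- dual
[9] i12  and  -- tail

CYCLES = 10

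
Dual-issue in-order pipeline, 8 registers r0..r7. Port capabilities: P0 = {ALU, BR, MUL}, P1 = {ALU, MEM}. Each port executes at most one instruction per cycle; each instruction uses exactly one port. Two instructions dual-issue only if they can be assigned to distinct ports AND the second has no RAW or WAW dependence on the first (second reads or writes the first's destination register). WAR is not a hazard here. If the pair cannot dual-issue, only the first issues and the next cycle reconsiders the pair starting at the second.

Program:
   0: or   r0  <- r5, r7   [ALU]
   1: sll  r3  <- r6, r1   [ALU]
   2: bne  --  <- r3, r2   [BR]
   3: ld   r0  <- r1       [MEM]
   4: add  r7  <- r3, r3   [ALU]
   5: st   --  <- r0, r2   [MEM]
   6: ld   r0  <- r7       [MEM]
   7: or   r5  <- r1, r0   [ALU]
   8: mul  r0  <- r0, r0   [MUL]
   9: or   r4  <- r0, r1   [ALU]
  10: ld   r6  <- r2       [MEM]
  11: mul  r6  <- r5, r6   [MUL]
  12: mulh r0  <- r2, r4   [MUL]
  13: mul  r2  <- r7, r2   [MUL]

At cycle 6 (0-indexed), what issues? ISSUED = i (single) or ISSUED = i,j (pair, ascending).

c0: i0+i1 or.ALU sll.ALU  dual
c1: i2+i3 bne.BR ld.MEM  dual
c2: i4+i5 add.ALU st.MEM  dual
c3: i6 ld.MEM  RAW r0
c4: i7+i8 or.ALU mul.MUL  dual
c5: i9+i10 or.ALU ld.MEM  dual
c6: i11 mul.MUL  no-port MUL/MUL
c7: i12 mulh.MUL  no-port MUL/MUL
c8: i13 mul.MUL  tail

ISSUED = 11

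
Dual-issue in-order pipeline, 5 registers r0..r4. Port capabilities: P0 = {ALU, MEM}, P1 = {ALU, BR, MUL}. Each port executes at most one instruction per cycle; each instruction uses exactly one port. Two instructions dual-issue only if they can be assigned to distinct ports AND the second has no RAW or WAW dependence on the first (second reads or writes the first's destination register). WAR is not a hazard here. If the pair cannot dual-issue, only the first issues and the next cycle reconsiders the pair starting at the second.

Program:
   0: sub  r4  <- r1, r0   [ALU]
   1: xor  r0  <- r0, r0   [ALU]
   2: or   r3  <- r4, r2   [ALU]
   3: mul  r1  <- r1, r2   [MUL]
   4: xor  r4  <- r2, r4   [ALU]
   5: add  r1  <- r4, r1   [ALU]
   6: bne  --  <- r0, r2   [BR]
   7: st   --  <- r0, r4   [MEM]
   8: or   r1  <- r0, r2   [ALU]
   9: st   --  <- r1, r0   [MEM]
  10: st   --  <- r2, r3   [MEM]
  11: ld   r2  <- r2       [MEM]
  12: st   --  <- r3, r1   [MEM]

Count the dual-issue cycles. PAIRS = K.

c0: i0,i1 sub.ALU+xor.ALU  pair
c1: i2,i3 or.ALU+mul.MUL  pair
c2: i4 xor.ALU  RAW r4
c3: i5,i6 add.ALU+bne.BR  pair
c4: i7,i8 st.MEM+or.ALU  pair
c5: i9 st.MEM  no-port MEM/MEM
c6: i10 st.MEM  no-port MEM/MEM
c7: i11 ld.MEM  no-port MEM/MEM
c8: i12 st.MEM  tail

PAIRS = 4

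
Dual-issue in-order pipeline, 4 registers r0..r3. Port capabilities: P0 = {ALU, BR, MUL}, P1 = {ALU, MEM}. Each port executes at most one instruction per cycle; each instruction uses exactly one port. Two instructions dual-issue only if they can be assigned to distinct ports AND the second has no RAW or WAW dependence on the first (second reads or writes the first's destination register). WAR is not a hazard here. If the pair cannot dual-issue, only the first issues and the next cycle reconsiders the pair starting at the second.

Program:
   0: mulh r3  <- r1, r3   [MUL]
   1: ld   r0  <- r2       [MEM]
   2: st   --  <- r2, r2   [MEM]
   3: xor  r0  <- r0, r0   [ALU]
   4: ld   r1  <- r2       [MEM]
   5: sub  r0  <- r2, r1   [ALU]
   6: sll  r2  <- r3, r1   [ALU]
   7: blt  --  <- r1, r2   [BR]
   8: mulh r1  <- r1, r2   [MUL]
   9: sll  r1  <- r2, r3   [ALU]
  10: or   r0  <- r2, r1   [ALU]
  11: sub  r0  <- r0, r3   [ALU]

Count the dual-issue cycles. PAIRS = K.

PAIRS = 3

t=0 i0+i1:mulh.MUL/ld.MEM ; 2-wide
t=1 i2+i3:st.MEM/xor.ALU ; 2-wide
t=2 i4:ld.MEM ; RAW r1
t=3 i5+i6:sub.ALU/sll.ALU ; 2-wide
t=4 i7:blt.BR ; no-port BR/MUL
t=5 i8:mulh.MUL ; WAW r1
t=6 i9:sll.ALU ; RAW r1
t=7 i10:or.ALU ; RAW+WAW r0
t=8 i11:sub.ALU ; tail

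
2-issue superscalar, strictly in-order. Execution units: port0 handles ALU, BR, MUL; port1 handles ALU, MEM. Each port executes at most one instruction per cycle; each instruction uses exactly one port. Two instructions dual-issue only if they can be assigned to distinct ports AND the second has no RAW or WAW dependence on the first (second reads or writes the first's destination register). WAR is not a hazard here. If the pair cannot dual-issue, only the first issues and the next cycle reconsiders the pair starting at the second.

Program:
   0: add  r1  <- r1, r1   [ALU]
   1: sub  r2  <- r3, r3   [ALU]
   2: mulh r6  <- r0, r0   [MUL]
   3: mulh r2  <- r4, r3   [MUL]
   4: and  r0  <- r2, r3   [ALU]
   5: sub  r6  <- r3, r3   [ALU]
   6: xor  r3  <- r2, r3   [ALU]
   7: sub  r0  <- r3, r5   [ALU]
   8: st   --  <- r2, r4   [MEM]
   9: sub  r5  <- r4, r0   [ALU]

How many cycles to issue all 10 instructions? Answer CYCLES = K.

CYCLES = 7

  cy0 -> i0+i1 (add.ALU sub.ALU) 2-wide
  cy1 -> i2 (mulh.MUL) no-port MUL/MUL
  cy2 -> i3 (mulh.MUL) RAW r2
  cy3 -> i4+i5 (and.ALU sub.ALU) 2-wide
  cy4 -> i6 (xor.ALU) RAW r3
  cy5 -> i7+i8 (sub.ALU st.MEM) 2-wide
  cy6 -> i9 (sub.ALU) tail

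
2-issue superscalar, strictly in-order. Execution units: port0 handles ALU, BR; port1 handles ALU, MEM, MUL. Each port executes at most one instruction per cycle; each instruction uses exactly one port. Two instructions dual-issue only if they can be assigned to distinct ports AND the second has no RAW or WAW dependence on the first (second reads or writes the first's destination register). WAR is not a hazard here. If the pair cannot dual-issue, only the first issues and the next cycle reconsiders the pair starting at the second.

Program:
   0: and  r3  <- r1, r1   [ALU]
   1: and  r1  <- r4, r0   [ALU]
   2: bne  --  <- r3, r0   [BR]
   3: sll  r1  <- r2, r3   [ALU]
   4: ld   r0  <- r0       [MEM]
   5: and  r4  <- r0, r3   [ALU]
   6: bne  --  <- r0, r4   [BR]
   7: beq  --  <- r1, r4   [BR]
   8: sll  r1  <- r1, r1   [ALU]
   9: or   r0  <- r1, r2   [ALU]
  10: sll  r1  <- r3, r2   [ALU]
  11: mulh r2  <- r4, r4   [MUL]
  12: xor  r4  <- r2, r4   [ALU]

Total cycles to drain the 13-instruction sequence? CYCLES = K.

CYCLES = 9

c0: i0+i1 and/and  pair
c1: i2+i3 bne/sll  pair
c2: i4 ld  RAW r0
c3: i5 and  RAW r4
c4: i6 bne  no-port BR/BR
c5: i7+i8 beq/sll  pair
c6: i9+i10 or/sll  pair
c7: i11 mulh  RAW r2
c8: i12 xor  tail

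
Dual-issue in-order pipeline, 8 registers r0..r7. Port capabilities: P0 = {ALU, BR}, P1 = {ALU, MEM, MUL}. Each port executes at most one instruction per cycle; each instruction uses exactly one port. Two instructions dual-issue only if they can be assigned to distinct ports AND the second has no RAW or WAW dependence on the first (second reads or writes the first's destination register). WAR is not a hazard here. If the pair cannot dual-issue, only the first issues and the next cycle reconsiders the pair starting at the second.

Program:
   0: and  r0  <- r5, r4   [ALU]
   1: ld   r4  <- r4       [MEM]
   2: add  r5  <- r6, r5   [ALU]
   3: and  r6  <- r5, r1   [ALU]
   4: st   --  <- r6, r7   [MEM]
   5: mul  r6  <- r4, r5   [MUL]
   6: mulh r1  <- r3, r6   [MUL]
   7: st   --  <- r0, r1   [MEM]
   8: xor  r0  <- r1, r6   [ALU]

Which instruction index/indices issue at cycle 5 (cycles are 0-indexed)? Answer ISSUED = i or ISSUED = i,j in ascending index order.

ISSUED = 6

[0] i0&i1  and.ALU/ld.MEM  -- 2-wide
[1] i2  add.ALU  -- RAW r5
[2] i3  and.ALU  -- RAW r6
[3] i4  st.MEM  -- no-port MEM/MUL
[4] i5  mul.MUL  -- no-port MUL/MUL
[5] i6  mulh.MUL  -- no-port MUL/MEM
[6] i7&i8  st.MEM/xor.ALU  -- 2-wide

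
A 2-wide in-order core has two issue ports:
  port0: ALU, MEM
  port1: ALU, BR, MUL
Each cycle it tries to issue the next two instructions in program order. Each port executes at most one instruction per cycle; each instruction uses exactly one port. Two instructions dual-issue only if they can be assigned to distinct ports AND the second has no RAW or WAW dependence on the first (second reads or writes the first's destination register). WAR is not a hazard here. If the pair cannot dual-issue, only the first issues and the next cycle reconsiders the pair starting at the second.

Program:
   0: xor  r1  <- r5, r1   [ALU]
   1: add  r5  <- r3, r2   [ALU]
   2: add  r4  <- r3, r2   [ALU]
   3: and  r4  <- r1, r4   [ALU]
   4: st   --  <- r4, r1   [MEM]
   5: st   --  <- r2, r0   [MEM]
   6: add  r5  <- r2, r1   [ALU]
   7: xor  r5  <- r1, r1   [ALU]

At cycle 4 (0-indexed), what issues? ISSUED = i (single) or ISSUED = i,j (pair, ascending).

t=0 i0,i1:xor/add ; dual
t=1 i2:add ; RAW+WAW r4
t=2 i3:and ; RAW r4
t=3 i4:st ; no-port MEM/MEM
t=4 i5,i6:st/add ; dual
t=5 i7:xor ; tail

ISSUED = 5,6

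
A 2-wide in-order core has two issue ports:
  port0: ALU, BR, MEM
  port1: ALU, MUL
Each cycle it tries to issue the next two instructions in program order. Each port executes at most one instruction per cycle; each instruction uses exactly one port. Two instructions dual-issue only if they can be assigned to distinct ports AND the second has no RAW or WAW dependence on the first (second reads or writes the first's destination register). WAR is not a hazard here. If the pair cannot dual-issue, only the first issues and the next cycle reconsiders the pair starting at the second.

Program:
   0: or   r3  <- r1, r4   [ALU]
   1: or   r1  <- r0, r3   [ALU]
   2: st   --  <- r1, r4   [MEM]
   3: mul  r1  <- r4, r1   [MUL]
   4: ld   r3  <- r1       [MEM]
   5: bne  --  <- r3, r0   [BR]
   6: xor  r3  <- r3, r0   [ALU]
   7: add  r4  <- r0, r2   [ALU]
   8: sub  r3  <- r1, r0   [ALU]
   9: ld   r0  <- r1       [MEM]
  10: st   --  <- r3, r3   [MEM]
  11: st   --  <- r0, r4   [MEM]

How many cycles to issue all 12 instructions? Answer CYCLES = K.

CYCLES = 9

  cy0 -> i0 (or) RAW r3
  cy1 -> i1 (or) RAW r1
  cy2 -> i2,i3 (st;mul) pair
  cy3 -> i4 (ld) no-port MEM/BR
  cy4 -> i5,i6 (bne;xor) pair
  cy5 -> i7,i8 (add;sub) pair
  cy6 -> i9 (ld) no-port MEM/MEM
  cy7 -> i10 (st) no-port MEM/MEM
  cy8 -> i11 (st) tail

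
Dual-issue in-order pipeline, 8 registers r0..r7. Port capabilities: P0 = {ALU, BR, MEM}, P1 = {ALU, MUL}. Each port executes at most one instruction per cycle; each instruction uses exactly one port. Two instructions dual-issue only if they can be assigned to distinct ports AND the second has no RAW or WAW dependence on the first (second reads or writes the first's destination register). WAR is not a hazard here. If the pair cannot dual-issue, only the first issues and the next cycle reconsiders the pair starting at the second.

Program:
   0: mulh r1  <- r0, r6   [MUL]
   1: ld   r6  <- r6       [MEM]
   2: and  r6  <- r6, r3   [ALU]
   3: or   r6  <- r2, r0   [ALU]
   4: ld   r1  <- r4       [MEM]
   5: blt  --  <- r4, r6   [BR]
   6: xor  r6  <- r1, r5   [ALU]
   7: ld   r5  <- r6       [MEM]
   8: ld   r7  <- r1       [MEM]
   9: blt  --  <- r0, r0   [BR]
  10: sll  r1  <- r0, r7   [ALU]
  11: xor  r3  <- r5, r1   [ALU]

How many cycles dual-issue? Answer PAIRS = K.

PAIRS = 4

c0: i0+i1 mulh.MUL+ld.MEM  dual
c1: i2 and.ALU  WAW r6
c2: i3+i4 or.ALU+ld.MEM  dual
c3: i5+i6 blt.BR+xor.ALU  dual
c4: i7 ld.MEM  no-port MEM/MEM
c5: i8 ld.MEM  no-port MEM/BR
c6: i9+i10 blt.BR+sll.ALU  dual
c7: i11 xor.ALU  tail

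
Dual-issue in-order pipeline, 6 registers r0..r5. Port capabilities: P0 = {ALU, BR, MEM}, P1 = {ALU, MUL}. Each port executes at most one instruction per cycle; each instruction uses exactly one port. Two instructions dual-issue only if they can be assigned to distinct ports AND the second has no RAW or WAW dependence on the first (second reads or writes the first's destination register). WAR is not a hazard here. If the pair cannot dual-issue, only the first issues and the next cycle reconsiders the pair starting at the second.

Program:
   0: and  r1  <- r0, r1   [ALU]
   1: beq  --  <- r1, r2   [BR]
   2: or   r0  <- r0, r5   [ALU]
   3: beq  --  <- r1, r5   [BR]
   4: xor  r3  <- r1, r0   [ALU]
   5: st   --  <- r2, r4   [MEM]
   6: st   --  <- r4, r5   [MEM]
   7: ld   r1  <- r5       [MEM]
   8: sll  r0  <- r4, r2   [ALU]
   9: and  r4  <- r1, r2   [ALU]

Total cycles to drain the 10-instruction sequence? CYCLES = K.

CYCLES = 7

  cy0 -> i0 (and.ALU) RAW r1
  cy1 -> i1/i2 (beq.BR/or.ALU) 2-wide
  cy2 -> i3/i4 (beq.BR/xor.ALU) 2-wide
  cy3 -> i5 (st.MEM) no-port MEM/MEM
  cy4 -> i6 (st.MEM) no-port MEM/MEM
  cy5 -> i7/i8 (ld.MEM/sll.ALU) 2-wide
  cy6 -> i9 (and.ALU) tail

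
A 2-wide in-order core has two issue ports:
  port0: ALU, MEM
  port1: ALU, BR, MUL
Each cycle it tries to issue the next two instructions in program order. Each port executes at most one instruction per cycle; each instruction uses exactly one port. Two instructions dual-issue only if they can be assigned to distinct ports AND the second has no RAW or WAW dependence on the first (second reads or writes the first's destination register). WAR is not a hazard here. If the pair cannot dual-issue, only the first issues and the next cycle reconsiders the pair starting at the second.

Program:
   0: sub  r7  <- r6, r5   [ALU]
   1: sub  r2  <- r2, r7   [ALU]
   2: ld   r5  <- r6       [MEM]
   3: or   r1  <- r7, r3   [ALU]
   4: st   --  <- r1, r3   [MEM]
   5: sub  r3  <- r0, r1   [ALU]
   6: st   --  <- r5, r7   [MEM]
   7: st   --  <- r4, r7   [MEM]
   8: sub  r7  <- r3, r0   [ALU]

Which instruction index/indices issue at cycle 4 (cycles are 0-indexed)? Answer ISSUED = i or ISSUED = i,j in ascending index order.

c0: i0 sub.ALU  RAW r7
c1: i1/i2 sub.ALU;ld.MEM  2-wide
c2: i3 or.ALU  RAW r1
c3: i4/i5 st.MEM;sub.ALU  2-wide
c4: i6 st.MEM  no-port MEM/MEM
c5: i7/i8 st.MEM;sub.ALU  2-wide

ISSUED = 6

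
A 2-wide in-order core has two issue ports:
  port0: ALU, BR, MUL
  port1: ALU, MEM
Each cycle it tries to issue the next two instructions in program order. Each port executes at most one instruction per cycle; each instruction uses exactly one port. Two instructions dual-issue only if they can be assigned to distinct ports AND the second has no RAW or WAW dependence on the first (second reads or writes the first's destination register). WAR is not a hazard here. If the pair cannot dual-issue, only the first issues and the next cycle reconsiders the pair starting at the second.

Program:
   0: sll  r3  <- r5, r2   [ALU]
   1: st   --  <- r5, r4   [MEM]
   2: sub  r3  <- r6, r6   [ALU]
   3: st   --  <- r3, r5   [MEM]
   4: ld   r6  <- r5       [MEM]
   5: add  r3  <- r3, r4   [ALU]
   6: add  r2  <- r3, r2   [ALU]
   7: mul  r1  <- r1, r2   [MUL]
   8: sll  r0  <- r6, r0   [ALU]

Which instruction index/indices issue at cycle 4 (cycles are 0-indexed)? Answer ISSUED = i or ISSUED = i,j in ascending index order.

#0 head=0: sll.ALU+st.MEM i0,i1 2-wide
#1 head=2: sub.ALU i2 RAW r3
#2 head=3: st.MEM i3 no-port MEM/MEM
#3 head=4: ld.MEM+add.ALU i4,i5 2-wide
#4 head=6: add.ALU i6 RAW r2
#5 head=7: mul.MUL+sll.ALU i7,i8 2-wide

ISSUED = 6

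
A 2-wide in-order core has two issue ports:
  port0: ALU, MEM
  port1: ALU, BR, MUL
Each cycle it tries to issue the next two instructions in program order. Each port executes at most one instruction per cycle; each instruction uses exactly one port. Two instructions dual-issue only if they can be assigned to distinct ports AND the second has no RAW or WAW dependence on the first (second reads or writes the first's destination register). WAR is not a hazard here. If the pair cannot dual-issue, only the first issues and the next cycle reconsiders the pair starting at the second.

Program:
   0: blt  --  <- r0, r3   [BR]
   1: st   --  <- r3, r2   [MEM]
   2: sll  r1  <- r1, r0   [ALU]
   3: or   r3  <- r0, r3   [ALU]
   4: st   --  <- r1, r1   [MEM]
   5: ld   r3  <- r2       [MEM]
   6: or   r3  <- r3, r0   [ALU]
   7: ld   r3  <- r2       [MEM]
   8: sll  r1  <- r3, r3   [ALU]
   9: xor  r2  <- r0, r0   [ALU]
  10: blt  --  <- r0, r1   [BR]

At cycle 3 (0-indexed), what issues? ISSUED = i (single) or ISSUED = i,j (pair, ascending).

ISSUED = 5

t=0 i0/i1:blt.BR;st.MEM ; 2-wide
t=1 i2/i3:sll.ALU;or.ALU ; 2-wide
t=2 i4:st.MEM ; no-port MEM/MEM
t=3 i5:ld.MEM ; RAW+WAW r3
t=4 i6:or.ALU ; WAW r3
t=5 i7:ld.MEM ; RAW r3
t=6 i8/i9:sll.ALU;xor.ALU ; 2-wide
t=7 i10:blt.BR ; tail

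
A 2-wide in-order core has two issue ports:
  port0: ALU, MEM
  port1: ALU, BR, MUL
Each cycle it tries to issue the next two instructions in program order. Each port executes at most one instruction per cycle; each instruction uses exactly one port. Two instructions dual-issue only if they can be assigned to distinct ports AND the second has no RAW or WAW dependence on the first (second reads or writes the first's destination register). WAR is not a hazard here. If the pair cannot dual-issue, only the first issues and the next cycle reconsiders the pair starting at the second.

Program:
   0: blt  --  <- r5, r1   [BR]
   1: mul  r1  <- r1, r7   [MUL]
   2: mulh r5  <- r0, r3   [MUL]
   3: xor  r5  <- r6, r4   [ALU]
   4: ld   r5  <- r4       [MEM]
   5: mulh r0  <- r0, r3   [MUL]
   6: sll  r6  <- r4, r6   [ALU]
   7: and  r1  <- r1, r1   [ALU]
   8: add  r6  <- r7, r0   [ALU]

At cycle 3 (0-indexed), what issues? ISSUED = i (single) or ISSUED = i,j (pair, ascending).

ISSUED = 3

c0: i0 blt  no-port BR/MUL
c1: i1 mul  no-port MUL/MUL
c2: i2 mulh  WAW r5
c3: i3 xor  WAW r5
c4: i4,i5 ld;mulh  dual
c5: i6,i7 sll;and  dual
c6: i8 add  tail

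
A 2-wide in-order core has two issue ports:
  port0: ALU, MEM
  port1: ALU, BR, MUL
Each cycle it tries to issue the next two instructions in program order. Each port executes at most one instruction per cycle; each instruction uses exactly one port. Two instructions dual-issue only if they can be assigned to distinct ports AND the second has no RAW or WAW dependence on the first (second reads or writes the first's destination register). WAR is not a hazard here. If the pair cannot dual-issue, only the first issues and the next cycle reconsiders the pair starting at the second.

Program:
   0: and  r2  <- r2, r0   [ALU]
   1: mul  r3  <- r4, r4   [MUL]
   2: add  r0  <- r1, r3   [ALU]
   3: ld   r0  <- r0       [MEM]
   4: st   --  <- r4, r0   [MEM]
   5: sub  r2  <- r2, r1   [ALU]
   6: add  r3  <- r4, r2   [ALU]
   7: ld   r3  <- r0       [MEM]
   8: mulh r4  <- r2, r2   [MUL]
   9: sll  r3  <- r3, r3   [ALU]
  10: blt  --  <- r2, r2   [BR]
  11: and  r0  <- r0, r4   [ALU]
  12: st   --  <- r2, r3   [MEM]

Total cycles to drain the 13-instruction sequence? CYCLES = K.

CYCLES = 8

  cy0 -> i0+i1 (and+mul) dual
  cy1 -> i2 (add) RAW+WAW r0
  cy2 -> i3 (ld) no-port MEM/MEM
  cy3 -> i4+i5 (st+sub) dual
  cy4 -> i6 (add) WAW r3
  cy5 -> i7+i8 (ld+mulh) dual
  cy6 -> i9+i10 (sll+blt) dual
  cy7 -> i11+i12 (and+st) dual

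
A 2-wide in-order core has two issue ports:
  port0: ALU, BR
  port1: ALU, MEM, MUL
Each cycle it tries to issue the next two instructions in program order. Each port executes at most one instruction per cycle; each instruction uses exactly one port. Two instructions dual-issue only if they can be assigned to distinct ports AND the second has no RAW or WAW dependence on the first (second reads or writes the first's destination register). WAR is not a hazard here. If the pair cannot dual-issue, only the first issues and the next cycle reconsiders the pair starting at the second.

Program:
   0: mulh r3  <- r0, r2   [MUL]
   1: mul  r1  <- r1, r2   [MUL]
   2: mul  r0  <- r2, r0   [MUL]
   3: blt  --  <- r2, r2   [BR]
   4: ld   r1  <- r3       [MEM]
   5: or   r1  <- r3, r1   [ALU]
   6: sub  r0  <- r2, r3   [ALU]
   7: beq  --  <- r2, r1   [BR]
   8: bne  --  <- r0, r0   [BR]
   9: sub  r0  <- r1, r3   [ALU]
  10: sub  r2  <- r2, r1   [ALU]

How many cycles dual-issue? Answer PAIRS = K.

c0: i0 mulh.MUL  no-port MUL/MUL
c1: i1 mul.MUL  no-port MUL/MUL
c2: i2/i3 mul.MUL;blt.BR  pair
c3: i4 ld.MEM  RAW+WAW r1
c4: i5/i6 or.ALU;sub.ALU  pair
c5: i7 beq.BR  no-port BR/BR
c6: i8/i9 bne.BR;sub.ALU  pair
c7: i10 sub.ALU  tail

PAIRS = 3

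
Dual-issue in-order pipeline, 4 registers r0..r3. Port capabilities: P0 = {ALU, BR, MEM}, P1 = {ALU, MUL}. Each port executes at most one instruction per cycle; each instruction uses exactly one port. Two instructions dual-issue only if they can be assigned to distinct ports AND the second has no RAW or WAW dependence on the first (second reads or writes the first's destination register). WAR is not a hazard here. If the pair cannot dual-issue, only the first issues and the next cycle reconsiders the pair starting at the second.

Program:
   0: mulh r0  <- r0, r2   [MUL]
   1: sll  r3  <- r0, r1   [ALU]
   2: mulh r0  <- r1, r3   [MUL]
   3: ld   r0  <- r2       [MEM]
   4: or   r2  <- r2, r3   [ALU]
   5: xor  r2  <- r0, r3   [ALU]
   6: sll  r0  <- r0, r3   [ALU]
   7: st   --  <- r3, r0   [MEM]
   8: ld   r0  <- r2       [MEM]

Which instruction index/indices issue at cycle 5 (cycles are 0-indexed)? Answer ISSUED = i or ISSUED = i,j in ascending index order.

ISSUED = 7

  cy0 -> i0 (mulh.MUL) RAW r0
  cy1 -> i1 (sll.ALU) RAW r3
  cy2 -> i2 (mulh.MUL) WAW r0
  cy3 -> i3/i4 (ld.MEM/or.ALU) 2-wide
  cy4 -> i5/i6 (xor.ALU/sll.ALU) 2-wide
  cy5 -> i7 (st.MEM) no-port MEM/MEM
  cy6 -> i8 (ld.MEM) tail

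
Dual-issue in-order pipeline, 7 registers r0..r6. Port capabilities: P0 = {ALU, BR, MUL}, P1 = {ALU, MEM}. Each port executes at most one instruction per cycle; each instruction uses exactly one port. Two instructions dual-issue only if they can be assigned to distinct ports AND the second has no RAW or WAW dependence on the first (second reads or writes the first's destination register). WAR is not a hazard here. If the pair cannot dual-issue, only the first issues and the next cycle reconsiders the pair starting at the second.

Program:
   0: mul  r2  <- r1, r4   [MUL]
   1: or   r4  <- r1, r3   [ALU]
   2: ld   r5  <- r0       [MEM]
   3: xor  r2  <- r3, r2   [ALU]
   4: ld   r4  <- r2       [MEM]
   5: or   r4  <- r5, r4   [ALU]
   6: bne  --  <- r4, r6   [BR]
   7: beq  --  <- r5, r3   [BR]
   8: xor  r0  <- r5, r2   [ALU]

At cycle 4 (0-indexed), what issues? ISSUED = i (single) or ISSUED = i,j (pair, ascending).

#0 head=0: mul.MUL+or.ALU i0+i1 dual
#1 head=2: ld.MEM+xor.ALU i2+i3 dual
#2 head=4: ld.MEM i4 RAW+WAW r4
#3 head=5: or.ALU i5 RAW r4
#4 head=6: bne.BR i6 no-port BR/BR
#5 head=7: beq.BR+xor.ALU i7+i8 dual

ISSUED = 6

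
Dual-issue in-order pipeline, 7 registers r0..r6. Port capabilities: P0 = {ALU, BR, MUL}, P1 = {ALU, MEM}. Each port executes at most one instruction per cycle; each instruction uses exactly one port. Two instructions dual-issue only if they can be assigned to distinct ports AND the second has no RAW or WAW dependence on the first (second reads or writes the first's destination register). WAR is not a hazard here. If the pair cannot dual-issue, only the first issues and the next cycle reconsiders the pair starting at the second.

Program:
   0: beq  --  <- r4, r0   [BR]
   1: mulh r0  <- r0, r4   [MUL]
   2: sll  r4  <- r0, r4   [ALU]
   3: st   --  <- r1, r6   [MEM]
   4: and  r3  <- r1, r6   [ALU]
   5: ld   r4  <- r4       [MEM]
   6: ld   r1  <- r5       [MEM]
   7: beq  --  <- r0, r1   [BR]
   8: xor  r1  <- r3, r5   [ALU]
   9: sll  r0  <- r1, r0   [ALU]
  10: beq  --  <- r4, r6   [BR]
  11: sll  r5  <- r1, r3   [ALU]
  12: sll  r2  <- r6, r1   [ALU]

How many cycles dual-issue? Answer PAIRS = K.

#0 head=0: beq.BR i0 no-port BR/MUL
#1 head=1: mulh.MUL i1 RAW r0
#2 head=2: sll.ALU st.MEM i2,i3 2-wide
#3 head=4: and.ALU ld.MEM i4,i5 2-wide
#4 head=6: ld.MEM i6 RAW r1
#5 head=7: beq.BR xor.ALU i7,i8 2-wide
#6 head=9: sll.ALU beq.BR i9,i10 2-wide
#7 head=11: sll.ALU sll.ALU i11,i12 2-wide

PAIRS = 5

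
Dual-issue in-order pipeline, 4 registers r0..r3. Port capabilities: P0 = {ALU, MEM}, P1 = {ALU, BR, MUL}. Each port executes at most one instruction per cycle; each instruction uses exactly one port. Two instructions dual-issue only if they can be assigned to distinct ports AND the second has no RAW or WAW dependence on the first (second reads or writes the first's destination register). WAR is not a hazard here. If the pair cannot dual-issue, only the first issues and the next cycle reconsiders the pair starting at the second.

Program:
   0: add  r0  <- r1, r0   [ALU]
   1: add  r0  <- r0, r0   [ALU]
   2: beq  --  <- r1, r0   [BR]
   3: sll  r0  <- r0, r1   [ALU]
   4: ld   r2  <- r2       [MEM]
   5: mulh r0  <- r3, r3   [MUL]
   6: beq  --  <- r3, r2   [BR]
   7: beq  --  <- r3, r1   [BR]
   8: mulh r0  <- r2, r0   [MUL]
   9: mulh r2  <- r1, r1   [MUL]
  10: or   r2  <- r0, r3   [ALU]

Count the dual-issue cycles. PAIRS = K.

PAIRS = 2

[0] i0  add.ALU  -- RAW+WAW r0
[1] i1  add.ALU  -- RAW r0
[2] i2,i3  beq.BR;sll.ALU  -- 2-wide
[3] i4,i5  ld.MEM;mulh.MUL  -- 2-wide
[4] i6  beq.BR  -- no-port BR/BR
[5] i7  beq.BR  -- no-port BR/MUL
[6] i8  mulh.MUL  -- no-port MUL/MUL
[7] i9  mulh.MUL  -- WAW r2
[8] i10  or.ALU  -- tail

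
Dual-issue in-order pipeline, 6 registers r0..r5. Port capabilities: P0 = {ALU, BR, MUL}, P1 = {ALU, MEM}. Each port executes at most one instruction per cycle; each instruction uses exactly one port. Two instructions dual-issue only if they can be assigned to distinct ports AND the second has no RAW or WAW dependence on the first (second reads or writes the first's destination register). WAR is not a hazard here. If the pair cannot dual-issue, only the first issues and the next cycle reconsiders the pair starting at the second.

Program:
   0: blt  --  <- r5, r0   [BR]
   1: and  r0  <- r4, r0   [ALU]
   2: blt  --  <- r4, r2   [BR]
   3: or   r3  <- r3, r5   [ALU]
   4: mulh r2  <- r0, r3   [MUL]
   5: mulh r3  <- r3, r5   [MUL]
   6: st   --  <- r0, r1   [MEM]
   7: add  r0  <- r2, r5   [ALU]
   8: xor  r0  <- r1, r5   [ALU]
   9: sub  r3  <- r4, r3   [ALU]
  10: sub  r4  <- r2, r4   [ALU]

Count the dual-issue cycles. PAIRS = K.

  cy0 -> i0/i1 (blt/and) pair
  cy1 -> i2/i3 (blt/or) pair
  cy2 -> i4 (mulh) no-port MUL/MUL
  cy3 -> i5/i6 (mulh/st) pair
  cy4 -> i7 (add) WAW r0
  cy5 -> i8/i9 (xor/sub) pair
  cy6 -> i10 (sub) tail

PAIRS = 4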